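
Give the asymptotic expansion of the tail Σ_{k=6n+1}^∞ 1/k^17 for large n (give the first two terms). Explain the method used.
Σ_{k>6n} 1/k^17 = 1/(16 · (6n)^16) − 1/(2 · (6n)^17) + O(1/(6n)^18)

Compare to the integral: ∫_{6n}^∞ x^(−17) dx = [−x^(−16)/16]_{6n}^∞ = 1/((17−1)·(6n)^16). The Euler-Maclaurin correction adds −f(6n)/2 = −1/(2·(6n)^17). Euler-Maclaurin then gives
  Σ_{k>6n} 1/k^17 = ∫_{6n}^∞ dx/x^17 − 1/(2·(6n)^17) + O(1/(6n)^18).
(Equivalently this is ζ(17) − Σ_{k≤6n} 1/k^17.)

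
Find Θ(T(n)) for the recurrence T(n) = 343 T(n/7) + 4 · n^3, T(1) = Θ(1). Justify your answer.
T(n) = Θ(n^3 log n)

log_7 343 = 3, and f(n) = 4 · n^3 = Θ(n^(log_7 343)). This is Case 2 of the master theorem: T(n) = Θ(f(n) · log n) = Θ(n^3 log n).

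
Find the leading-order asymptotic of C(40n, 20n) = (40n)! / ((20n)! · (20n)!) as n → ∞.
C(40n, 20n) ~ (4)^(20n) · sqrt(1/(π·20n))

Write N = 20n. Apply Stirling to each factorial:
  (2N)! ~ sqrt(2π·2N) · (2N/e)^(2N),
  N! ~ sqrt(2π N) · (N/e)^N,
  (1N)! ~ sqrt(2π·1N) · (1N/e)^(1N).
The exponential factors combine to (2N)^(2N) / (N^N · (1N)^(1N)) = 2^(2N)/1^(1N) = (2^2/1^1)^N = (4)^N.
The square-root prefactors combine to sqrt(2π·2N) / (sqrt(2π N)·sqrt(2π·1N)) = sqrt(2 / (2π·1·N)) = sqrt(1/(π·20n)).
Substituting N = 20n: C(40n, 20n) ~ (4)^(20n) · sqrt(1/(π·20n)).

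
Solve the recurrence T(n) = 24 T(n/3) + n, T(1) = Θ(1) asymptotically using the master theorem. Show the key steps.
T(n) = Θ(n^(log_3 24))

Master theorem: compare f(n) = n to n^(log_3 24) where log_3 24 ≈ 2.893. Since 1 < log_3 24, we have f(n) = O(n^(log_3 24 − ε)) for some ε > 0 — Case 1. Hence T(n) = Θ(n^(log_3 24)).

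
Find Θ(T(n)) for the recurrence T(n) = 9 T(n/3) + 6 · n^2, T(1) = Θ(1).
T(n) = Θ(n^2 log n)

log_3 9 = 2, and f(n) = 6 · n^2 = Θ(n^(log_3 9)). This is Case 2 of the master theorem: T(n) = Θ(f(n) · log n) = Θ(n^2 log n).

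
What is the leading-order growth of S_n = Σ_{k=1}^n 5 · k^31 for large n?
S_n ~ 5 · n^32 / 32

By integral comparison (Euler-Maclaurin), Σ_{k=1}^n 5 · k^31 = 5 · ∫_0^n x^31 dx + O(n^31) = 5 · n^32/32 + O(n^31). (Equivalently, Faulhaber's formula gives the same leading term.)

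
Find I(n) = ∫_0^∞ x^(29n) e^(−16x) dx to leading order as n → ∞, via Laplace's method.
I(n) ~ (sqrt(2π·29n) / 16) · (29n/(16e))^(29n)

Write the integrand as exp(29n ln x − 16x) and set f(x) = 29n ln x − 16x. Then f'(x) = 29n/x − 16 = 0 at x* = 29n/16, and f''(x*) = −29n/x*^2 = −16^2/(29n). Laplace's method (interior maximum) gives
  I(n) ~ e^(f(x*)) · sqrt(2π / |f''(x*)|)
        = exp(29n ln(29n/16) − 29n) · sqrt(2π · 29n / 16^2)
        = (29n/16)^(29n) e^(−29n) · sqrt(2π·29n) / 16
        = (sqrt(2π·29n) / 16) · (29n/(16e))^(29n).
This matches Γ(29n+1)/16^(29n+1) with Stirling applied to Γ.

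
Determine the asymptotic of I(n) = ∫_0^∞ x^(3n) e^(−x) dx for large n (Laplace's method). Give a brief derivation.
I(n) ~ sqrt(2π·3n) · (3n/e)^(3n)

Write the integrand as exp(3n ln x − x) and set f(x) = 3n ln x − x. Then f'(x) = 3n/x − 1 = 0 at x* = 3n, and f''(x*) = −3n/x*^2 = −1/(3n). Laplace's method (interior maximum) gives
  I(n) ~ e^(f(x*)) · sqrt(2π / |f''(x*)|)
        = exp(3n ln(3n) − 3n) · sqrt(2π · 3n)
        = (3n)^(3n) e^(−3n) · sqrt(2π·3n)
        = sqrt(2π·3n) · (3n/e)^(3n).
This matches Γ(3n+1) with Stirling applied to Γ.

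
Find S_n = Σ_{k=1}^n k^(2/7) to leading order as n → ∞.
S_n ~ (7/9) · n^(9/7)

Integral comparison: Σ_{k=1}^n k^(2/7) = ∫_0^n x^(2/7) dx + O(n^(2/7)). The integral is n^(1 + 2/7) / (1 + 2/7) = n^((2+7)/7) / ((2+7)/7) = (7/9) · n^(9/7).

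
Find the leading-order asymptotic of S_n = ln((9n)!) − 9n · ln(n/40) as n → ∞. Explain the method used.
S_n ~ 9n · (ln 360 − 1) + O(ln n)

Stirling: ln((9n)!) = 9n ln(9n) − 9n + O(ln n).
  S_n = 9n ln(9n) − 9n − 9n ln(n/40) + O(ln n)
      = 9n ln(9n) − 9n ln n + 9n ln 40 − 9n + O(ln n)
      = 9n ln 9 + 9n ln 40 − 9n + O(ln n)
      = 9n (ln 360 − 1) + O(ln n).
Numerically ln(360) − 1 ≈ 4.8861.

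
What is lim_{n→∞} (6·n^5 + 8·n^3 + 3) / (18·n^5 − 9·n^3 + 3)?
lim = 6/18 = 1/3

For large n the leading n^5 terms dominate both numerator and denominator. Dividing top and bottom by n^5, every other term tends to 0, leaving 6/18 = 1/3.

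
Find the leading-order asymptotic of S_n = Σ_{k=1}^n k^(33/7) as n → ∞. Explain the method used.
S_n ~ (7/40) · n^(40/7)

Integral comparison: Σ_{k=1}^n k^(33/7) = ∫_0^n x^(33/7) dx + O(n^(33/7)). The integral is n^(1 + 33/7) / (1 + 33/7) = n^((33+7)/7) / ((33+7)/7) = (7/40) · n^(40/7).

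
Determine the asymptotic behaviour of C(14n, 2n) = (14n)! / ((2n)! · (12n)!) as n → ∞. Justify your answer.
C(14n, 2n) ~ (823543/46656)^(2n) · sqrt(7/(12π·2n))

Write N = 2n. Apply Stirling to each factorial:
  (7N)! ~ sqrt(2π·7N) · (7N/e)^(7N),
  N! ~ sqrt(2π N) · (N/e)^N,
  (6N)! ~ sqrt(2π·6N) · (6N/e)^(6N).
The exponential factors combine to (7N)^(7N) / (N^N · (6N)^(6N)) = 7^(7N)/6^(6N) = (7^7/6^6)^N = (823543/46656)^N.
The square-root prefactors combine to sqrt(2π·7N) / (sqrt(2π N)·sqrt(2π·6N)) = sqrt(7 / (2π·6·N)) = sqrt(7/(12π·2n)).
Substituting N = 2n: C(14n, 2n) ~ (823543/46656)^(2n) · sqrt(7/(12π·2n)).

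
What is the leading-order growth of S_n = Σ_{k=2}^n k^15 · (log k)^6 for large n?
S_n ~ n^16 · (log n)^6 / 16

By integral comparison, S_n = ∫_1^n x^15 · (log x)^6 dx + O(n^15 · (log n)^6). For the integral, the leading term of ∫_1^n x^15 (log x)^6 dx is n^16/16 · (log n)^6 (by repeated integration by parts; each step lowers the log-exponent and produces a relatively O(1/log n) correction). Hence S_n ~ n^16 · (log n)^6 / 16.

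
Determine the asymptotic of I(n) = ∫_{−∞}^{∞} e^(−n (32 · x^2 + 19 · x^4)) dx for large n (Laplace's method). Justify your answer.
I(n) ~ sqrt(π/(32n))

φ(x) = 32 · x^2 + 19 · x^4 has its unique global minimum at x* = 0 (since φ'(x) = 64x + 76x^3 = 0 only at x = 0 for real x with both coefficients positive, and φ → ∞ as |x| → ∞). At x* = 0, φ(0) = 0 and φ''(0) = 64. Laplace's method then gives
  I(n) ~ sqrt(2π / (n · φ''(0))) · e^(−n φ(0)) = sqrt(2π / (64n)) = sqrt(π/(32n)).
The 19 · x^4 term contributes only at subleading order (an O(1/n) relative correction).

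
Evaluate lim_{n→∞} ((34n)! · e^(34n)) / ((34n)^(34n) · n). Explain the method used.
lim = 0

Stirling: (34n)! ~ sqrt(2π·34n) · (34n/e)^(34n). Hence
  (34n)! · e^(34n) / (34n)^(34n) ~ sqrt(2π·34n).
Dividing by n: sqrt(2π·34n) / n = sqrt(2π·34) · n^((1−2)/2), so the expression behaves like sqrt(2π·34) · n^((1−2)/2) → 0.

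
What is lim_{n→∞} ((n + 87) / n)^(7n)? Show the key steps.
lim = e^609

Rewrite as (1 + 87/n)^(7n). By the standard limit (1 + x/n)^n → e^x, we have (1 + 87/n)^n → e^87, and raising to the 7th power gives e^609.
More precisely, ln[(1 + 87/n)^(7n)] = 7n · ln(1 + 87/n) = 7n · (87/n + O(1/n^2)) = 609 + O(1/n) → 609.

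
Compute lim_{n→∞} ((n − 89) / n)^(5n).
lim = e^(−445)

Rewrite as (1 − 89/n)^(5n). By the standard limit (1 + x/n)^n → e^x, we have (1 − 89/n)^n → e^(−89), and raising to the 5th power gives e^(−445).
More precisely, ln[(1 − 89/n)^(5n)] = 5n · ln(1 − 89/n) = 5n · (-89/n + O(1/n^2)) = -445 + O(1/n) → -445.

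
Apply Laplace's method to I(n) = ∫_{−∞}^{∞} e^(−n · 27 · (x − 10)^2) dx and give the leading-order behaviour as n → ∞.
I(n) = sqrt(π/(27n))

Here φ(x) = 27 · (x − 10)^2 has its unique minimum at x* = 10 with φ(x*) = 0 and φ''(x*) = 54. Laplace's method gives
  I(n) ~ e^(−n φ(x*)) · sqrt(2π / (n · φ''(x*))) = sqrt(2π / (54n)) = sqrt(π/(27n)).
This is exact: substituting u = (x − 10)·sqrt(27n) gives I(n) = (1/sqrt(27n)) ∫_{−∞}^{∞} e^(−u^2) du = sqrt(π/(27n)).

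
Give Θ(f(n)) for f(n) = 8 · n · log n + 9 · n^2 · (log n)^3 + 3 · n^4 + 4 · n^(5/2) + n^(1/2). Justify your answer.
f(n) ∈ Θ(n^4)

Compare the terms by growth order. For large n, n^a · (log n)^b dominates n^a' · (log n)^b' iff a > a', or (a = a' and b > b'). Ranking the 5 terms shows the dominant one is 3 · n^4. Hence f(n) ∈ Θ(n^4).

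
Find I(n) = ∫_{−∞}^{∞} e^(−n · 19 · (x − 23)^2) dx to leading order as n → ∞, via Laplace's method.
I(n) = sqrt(π/(19n))

Here φ(x) = 19 · (x − 23)^2 has its unique minimum at x* = 23 with φ(x*) = 0 and φ''(x*) = 38. Laplace's method gives
  I(n) ~ e^(−n φ(x*)) · sqrt(2π / (n · φ''(x*))) = sqrt(2π / (38n)) = sqrt(π/(19n)).
This is exact: substituting u = (x − 23)·sqrt(19n) gives I(n) = (1/sqrt(19n)) ∫_{−∞}^{∞} e^(−u^2) du = sqrt(π/(19n)).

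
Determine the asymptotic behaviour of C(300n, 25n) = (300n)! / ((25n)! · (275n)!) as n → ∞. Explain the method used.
C(300n, 25n) ~ (8916100448256/285311670611)^(25n) · sqrt(6/(11π·25n))

Write N = 25n. Apply Stirling to each factorial:
  (12N)! ~ sqrt(2π·12N) · (12N/e)^(12N),
  N! ~ sqrt(2π N) · (N/e)^N,
  (11N)! ~ sqrt(2π·11N) · (11N/e)^(11N).
The exponential factors combine to (12N)^(12N) / (N^N · (11N)^(11N)) = 12^(12N)/11^(11N) = (12^12/11^11)^N = (8916100448256/285311670611)^N.
The square-root prefactors combine to sqrt(2π·12N) / (sqrt(2π N)·sqrt(2π·11N)) = sqrt(12 / (2π·11·N)) = sqrt(6/(11π·25n)).
Substituting N = 25n: C(300n, 25n) ~ (8916100448256/285311670611)^(25n) · sqrt(6/(11π·25n)).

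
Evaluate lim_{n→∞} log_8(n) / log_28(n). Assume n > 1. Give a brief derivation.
lim = ln(28) / ln(8) = log_8(28)

Change of base: log_8(n) = ln n / ln 8 and log_28(n) = ln n / ln 28. The ratio is (ln n / ln 8) · (ln 28 / ln n) = ln 28 / ln 8, a constant independent of n. So the limit is ln 28 / ln 8 = log_8(28).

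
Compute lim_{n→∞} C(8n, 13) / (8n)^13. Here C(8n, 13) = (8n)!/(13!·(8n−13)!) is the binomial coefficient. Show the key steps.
lim = 1/13! = 1/6227020800

With N = 8n → ∞: C(N, 13) / N^13 = [N(N−1)…(N−12)] / (13! · N^13) = (1/13!) · 1 · (1 − 1/(8n)) · … · (1 − 12/(8n)). Each factor → 1 as N → ∞, so the limit is 1/13! = 1/6227020800.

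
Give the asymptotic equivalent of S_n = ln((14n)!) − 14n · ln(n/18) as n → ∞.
S_n ~ 14n · (ln 252 − 1) + O(ln n)

Stirling: ln((14n)!) = 14n ln(14n) − 14n + O(ln n).
  S_n = 14n ln(14n) − 14n − 14n ln(n/18) + O(ln n)
      = 14n ln(14n) − 14n ln n + 14n ln 18 − 14n + O(ln n)
      = 14n ln 14 + 14n ln 18 − 14n + O(ln n)
      = 14n (ln 252 − 1) + O(ln n).
Numerically ln(252) − 1 ≈ 4.5294.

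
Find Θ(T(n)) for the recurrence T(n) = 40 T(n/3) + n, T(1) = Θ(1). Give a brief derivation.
T(n) = Θ(n^(log_3 40))

Master theorem: compare f(n) = n to n^(log_3 40) where log_3 40 ≈ 3.358. Since 1 < log_3 40, we have f(n) = O(n^(log_3 40 − ε)) for some ε > 0 — Case 1. Hence T(n) = Θ(n^(log_3 40)).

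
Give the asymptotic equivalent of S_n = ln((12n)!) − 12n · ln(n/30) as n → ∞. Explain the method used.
S_n ~ 12n · (ln 360 − 1) + O(ln n)

Stirling: ln((12n)!) = 12n ln(12n) − 12n + O(ln n).
  S_n = 12n ln(12n) − 12n − 12n ln(n/30) + O(ln n)
      = 12n ln(12n) − 12n ln n + 12n ln 30 − 12n + O(ln n)
      = 12n ln 12 + 12n ln 30 − 12n + O(ln n)
      = 12n (ln 360 − 1) + O(ln n).
Numerically ln(360) − 1 ≈ 4.8861.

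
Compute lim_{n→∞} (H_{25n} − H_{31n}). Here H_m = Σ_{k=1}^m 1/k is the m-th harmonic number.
lim = ln(25/31)

Euler-Maclaurin gives H_m = ln m + γ + 1/(2m) + O(1/m^2). The γ and O(1/m) terms cancel in the difference:
  H_{25n} − H_{31n} = ln(25n) − ln(31n) + O(1/n) = ln(25/31) + O(1/n).
Hence the limit is ln(25/31).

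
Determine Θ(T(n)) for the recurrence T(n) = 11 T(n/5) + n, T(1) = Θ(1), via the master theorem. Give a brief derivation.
T(n) = Θ(n^(log_5 11))

Master theorem: compare f(n) = n to n^(log_5 11) where log_5 11 ≈ 1.490. Since 1 < log_5 11, we have f(n) = O(n^(log_5 11 − ε)) for some ε > 0 — Case 1. Hence T(n) = Θ(n^(log_5 11)).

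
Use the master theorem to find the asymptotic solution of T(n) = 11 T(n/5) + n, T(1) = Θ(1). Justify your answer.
T(n) = Θ(n^(log_5 11))

Master theorem: compare f(n) = n to n^(log_5 11) where log_5 11 ≈ 1.490. Since 1 < log_5 11, we have f(n) = O(n^(log_5 11 − ε)) for some ε > 0 — Case 1. Hence T(n) = Θ(n^(log_5 11)).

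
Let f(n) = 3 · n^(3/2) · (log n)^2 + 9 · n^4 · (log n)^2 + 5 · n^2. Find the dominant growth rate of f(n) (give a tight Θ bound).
f(n) ∈ Θ(n^4 · (log n)^2)

Compare the terms by growth order. For large n, n^a · (log n)^b dominates n^a' · (log n)^b' iff a > a', or (a = a' and b > b'). Ranking the 3 terms shows the dominant one is 9 · n^4 · (log n)^2. Hence f(n) ∈ Θ(n^4 · (log n)^2).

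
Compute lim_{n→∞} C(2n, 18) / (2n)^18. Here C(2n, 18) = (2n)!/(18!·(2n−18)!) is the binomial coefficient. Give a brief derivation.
lim = 1/18! = 1/6402373705728000

With N = 2n → ∞: C(N, 18) / N^18 = [N(N−1)…(N−17)] / (18! · N^18) = (1/18!) · 1 · (1 − 1/(2n)) · … · (1 − 17/(2n)). Each factor → 1 as N → ∞, so the limit is 1/18! = 1/6402373705728000.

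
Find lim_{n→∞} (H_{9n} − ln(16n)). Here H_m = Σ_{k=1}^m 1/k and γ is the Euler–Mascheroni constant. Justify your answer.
lim = ln(9/16) + γ

By Euler-Maclaurin, H_m = ln m + γ + O(1/m). So
  H_{9n} − ln(16n) = ln(9n) + γ − ln(16n) + O(1/n)
                       = ln(9/16) + γ + O(1/n).
Hence the limit is ln(9/16) + γ.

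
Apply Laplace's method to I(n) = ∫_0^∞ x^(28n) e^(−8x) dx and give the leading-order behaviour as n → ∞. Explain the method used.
I(n) ~ (sqrt(2π·28n) / 8) · (28n/(8e))^(28n)

Write the integrand as exp(28n ln x − 8x) and set f(x) = 28n ln x − 8x. Then f'(x) = 28n/x − 8 = 0 at x* = 28n/8, and f''(x*) = −28n/x*^2 = −8^2/(28n). Laplace's method (interior maximum) gives
  I(n) ~ e^(f(x*)) · sqrt(2π / |f''(x*)|)
        = exp(28n ln(28n/8) − 28n) · sqrt(2π · 28n / 8^2)
        = (28n/8)^(28n) e^(−28n) · sqrt(2π·28n) / 8
        = (sqrt(2π·28n) / 8) · (28n/(8e))^(28n).
This matches Γ(28n+1)/8^(28n+1) with Stirling applied to Γ.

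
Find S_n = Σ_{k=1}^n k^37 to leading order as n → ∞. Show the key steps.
S_n ~ n^38 / 38

By integral comparison (Euler-Maclaurin), Σ_{k=1}^n k^37 = ∫_0^n x^37 dx + O(n^37) = n^38/38 + O(n^37). (Equivalently, Faulhaber's formula gives the same leading term.)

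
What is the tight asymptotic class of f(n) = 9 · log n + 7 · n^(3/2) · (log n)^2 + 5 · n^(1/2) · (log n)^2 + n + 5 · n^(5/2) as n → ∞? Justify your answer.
f(n) ∈ Θ(n^(5/2))

Compare the terms by growth order. For large n, n^a · (log n)^b dominates n^a' · (log n)^b' iff a > a', or (a = a' and b > b'). Ranking the 5 terms shows the dominant one is 5 · n^(5/2). Hence f(n) ∈ Θ(n^(5/2)).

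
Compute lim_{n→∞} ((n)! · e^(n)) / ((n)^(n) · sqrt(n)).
lim = sqrt(2π)

Stirling: (n)! ~ sqrt(2π·n) · (n/e)^(n). Hence
  (n)! · e^(n) / (n)^(n) ~ sqrt(2π·n).
Dividing by sqrt(n): sqrt(2π·n) / sqrt(n) = sqrt(2π) · n^((1−1)/2), so the limit is sqrt(2π).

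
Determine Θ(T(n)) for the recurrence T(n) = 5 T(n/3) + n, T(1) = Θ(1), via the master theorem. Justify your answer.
T(n) = Θ(n^(log_3 5))

Master theorem: compare f(n) = n to n^(log_3 5) where log_3 5 ≈ 1.465. Since 1 < log_3 5, we have f(n) = O(n^(log_3 5 − ε)) for some ε > 0 — Case 1. Hence T(n) = Θ(n^(log_3 5)).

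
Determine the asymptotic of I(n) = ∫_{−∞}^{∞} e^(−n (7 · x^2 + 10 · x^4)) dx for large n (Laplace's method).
I(n) ~ sqrt(π/(7n))

φ(x) = 7 · x^2 + 10 · x^4 has its unique global minimum at x* = 0 (since φ'(x) = 14x + 40x^3 = 0 only at x = 0 for real x with both coefficients positive, and φ → ∞ as |x| → ∞). At x* = 0, φ(0) = 0 and φ''(0) = 14. Laplace's method then gives
  I(n) ~ sqrt(2π / (n · φ''(0))) · e^(−n φ(0)) = sqrt(2π / (14n)) = sqrt(π/(7n)).
The 10 · x^4 term contributes only at subleading order (an O(1/n) relative correction).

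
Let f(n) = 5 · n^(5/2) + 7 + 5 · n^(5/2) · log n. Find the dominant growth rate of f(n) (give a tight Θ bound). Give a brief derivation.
f(n) ∈ Θ(n^(5/2) · log n)

Compare the terms by growth order. For large n, n^a · (log n)^b dominates n^a' · (log n)^b' iff a > a', or (a = a' and b > b'). Ranking the 3 terms shows the dominant one is 5 · n^(5/2) · log n. Hence f(n) ∈ Θ(n^(5/2) · log n).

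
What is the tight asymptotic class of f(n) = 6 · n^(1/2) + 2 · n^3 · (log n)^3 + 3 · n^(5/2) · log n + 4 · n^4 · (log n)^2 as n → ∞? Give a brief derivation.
f(n) ∈ Θ(n^4 · (log n)^2)

Compare the terms by growth order. For large n, n^a · (log n)^b dominates n^a' · (log n)^b' iff a > a', or (a = a' and b > b'). Ranking the 4 terms shows the dominant one is 4 · n^4 · (log n)^2. Hence f(n) ∈ Θ(n^4 · (log n)^2).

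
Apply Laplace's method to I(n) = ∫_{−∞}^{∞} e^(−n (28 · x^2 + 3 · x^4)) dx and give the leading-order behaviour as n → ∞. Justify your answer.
I(n) ~ sqrt(π/(28n))

φ(x) = 28 · x^2 + 3 · x^4 has its unique global minimum at x* = 0 (since φ'(x) = 56x + 12x^3 = 0 only at x = 0 for real x with both coefficients positive, and φ → ∞ as |x| → ∞). At x* = 0, φ(0) = 0 and φ''(0) = 56. Laplace's method then gives
  I(n) ~ sqrt(2π / (n · φ''(0))) · e^(−n φ(0)) = sqrt(2π / (56n)) = sqrt(π/(28n)).
The 3 · x^4 term contributes only at subleading order (an O(1/n) relative correction).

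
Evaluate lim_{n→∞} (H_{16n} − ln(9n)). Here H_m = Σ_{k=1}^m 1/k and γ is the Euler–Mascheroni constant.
lim = ln(16/9) + γ

By Euler-Maclaurin, H_m = ln m + γ + O(1/m). So
  H_{16n} − ln(9n) = ln(16n) + γ − ln(9n) + O(1/n)
                       = ln(16/9) + γ + O(1/n).
Hence the limit is ln(16/9) + γ.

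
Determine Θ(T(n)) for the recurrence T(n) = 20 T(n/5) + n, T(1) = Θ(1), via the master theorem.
T(n) = Θ(n^(log_5 20))

Master theorem: compare f(n) = n to n^(log_5 20) where log_5 20 ≈ 1.861. Since 1 < log_5 20, we have f(n) = O(n^(log_5 20 − ε)) for some ε > 0 — Case 1. Hence T(n) = Θ(n^(log_5 20)).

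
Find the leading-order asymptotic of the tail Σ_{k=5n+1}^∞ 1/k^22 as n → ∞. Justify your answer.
Σ_{k>5n} 1/k^22 ~ 1/(21 · (5n)^21)

Compare to the integral: ∫_{5n}^∞ x^(−22) dx = [−x^(−21)/21]_{5n}^∞ = 1/((22−1)·(5n)^21). Euler-Maclaurin then gives
  Σ_{k>5n} 1/k^22 = ∫_{5n}^∞ dx/x^22 − 1/(2·(5n)^22) + O(1/(5n)^23).
(Equivalently this is ζ(22) − Σ_{k≤5n} 1/k^22.)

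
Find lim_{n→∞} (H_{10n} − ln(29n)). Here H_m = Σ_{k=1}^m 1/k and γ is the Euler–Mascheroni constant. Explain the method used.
lim = ln(10/29) + γ

By Euler-Maclaurin, H_m = ln m + γ + O(1/m). So
  H_{10n} − ln(29n) = ln(10n) + γ − ln(29n) + O(1/n)
                       = ln(10/29) + γ + O(1/n).
Hence the limit is ln(10/29) + γ.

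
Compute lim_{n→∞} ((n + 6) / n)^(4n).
lim = e^24

Rewrite as (1 + 6/n)^(4n). By the standard limit (1 + x/n)^n → e^x, we have (1 + 6/n)^n → e^6, and raising to the 4th power gives e^24.
More precisely, ln[(1 + 6/n)^(4n)] = 4n · ln(1 + 6/n) = 4n · (6/n + O(1/n^2)) = 24 + O(1/n) → 24.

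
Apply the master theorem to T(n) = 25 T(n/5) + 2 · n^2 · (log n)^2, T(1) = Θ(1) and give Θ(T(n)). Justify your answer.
T(n) = Θ(n^2 · (log n)^3)

Here log_5 25 = 2 and f(n) = 2 · n^2 · (log n)^2 = Θ(n^(log_5 25) · (log n)^2). This is the extended Case 2 of the master theorem (f matches the critical exponent up to log factors), giving T(n) = Θ(n^(log_5 25) · (log n)^(2+1)) = Θ(n^2 · (log n)^3).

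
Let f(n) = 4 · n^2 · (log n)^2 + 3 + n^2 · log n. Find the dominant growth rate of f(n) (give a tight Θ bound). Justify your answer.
f(n) ∈ Θ(n^2 · (log n)^2)

Compare the terms by growth order. For large n, n^a · (log n)^b dominates n^a' · (log n)^b' iff a > a', or (a = a' and b > b'). Ranking the 3 terms shows the dominant one is 4 · n^2 · (log n)^2. Hence f(n) ∈ Θ(n^2 · (log n)^2).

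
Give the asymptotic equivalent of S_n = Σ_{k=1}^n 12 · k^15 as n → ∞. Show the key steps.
S_n ~ 3 · n^16 / 4

By integral comparison (Euler-Maclaurin), Σ_{k=1}^n 12 · k^15 = 12 · ∫_0^n x^15 dx + O(n^15) = 12 · n^16/16 = 3 · n^16 / 4 + O(n^15). (Equivalently, Faulhaber's formula gives the same leading term.)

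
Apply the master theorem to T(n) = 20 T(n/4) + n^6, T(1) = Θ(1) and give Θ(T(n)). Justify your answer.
T(n) = Θ(n^6)

log_4 20 ≈ 2.161. f(n) = n^6 dominates n^(log_4 20) since 6 > 2.161, and the regularity condition a·f(n/b) = 20·(n/4)^6 = (20/4096)·n^6 ≤ c·f(n) holds with c = 20/4096 ≈ 0.00488 < 1. So this is Case 3: T(n) = Θ(f(n)) = Θ(n^6).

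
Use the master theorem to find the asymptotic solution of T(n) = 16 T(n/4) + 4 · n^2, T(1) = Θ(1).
T(n) = Θ(n^2 log n)

log_4 16 = 2, and f(n) = 4 · n^2 = Θ(n^(log_4 16)). This is Case 2 of the master theorem: T(n) = Θ(f(n) · log n) = Θ(n^2 log n).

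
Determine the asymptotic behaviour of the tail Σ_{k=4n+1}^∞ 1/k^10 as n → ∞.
Σ_{k>4n} 1/k^10 ~ 1/(9 · (4n)^9)

Compare to the integral: ∫_{4n}^∞ x^(−10) dx = [−x^(−9)/9]_{4n}^∞ = 1/((10−1)·(4n)^9). Euler-Maclaurin then gives
  Σ_{k>4n} 1/k^10 = ∫_{4n}^∞ dx/x^10 − 1/(2·(4n)^10) + O(1/(4n)^11).
(Equivalently this is ζ(10) − Σ_{k≤4n} 1/k^10.)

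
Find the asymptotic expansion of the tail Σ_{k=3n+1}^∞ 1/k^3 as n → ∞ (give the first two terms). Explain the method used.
Σ_{k>3n} 1/k^3 = 1/(2 · (3n)^2) − 1/(2 · (3n)^3) + O(1/(3n)^4)

Compare to the integral: ∫_{3n}^∞ x^(−3) dx = [−x^(−2)/2]_{3n}^∞ = 1/((3−1)·(3n)^2). The Euler-Maclaurin correction adds −f(3n)/2 = −1/(2·(3n)^3). Euler-Maclaurin then gives
  Σ_{k>3n} 1/k^3 = ∫_{3n}^∞ dx/x^3 − 1/(2·(3n)^3) + O(1/(3n)^4).
(Equivalently this is ζ(3) − Σ_{k≤3n} 1/k^3.)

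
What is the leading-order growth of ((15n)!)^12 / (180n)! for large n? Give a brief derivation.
((15n)!)^12/(180n)! ~ ((2π·15n)^(11/2) / sqrt(12)) · 12^(−12·15n)  →  0

Write N = 15n. Stirling: N! ~ sqrt(2π N)(N/e)^N and (12N)! ~ sqrt(2π·12N)·(12N/e)^(12N).
  (N!)^12/(12N)! ~ (2π N)^(12/2) (N/e)^(12N) / [sqrt(2π·12N) (12N/e)^(12N)]
     = (2π N)^(12/2) / sqrt(2π·12N) · (N/(12N))^(12N)
     = (2π N)^((12−1)/2) / sqrt(12) · 12^(−12N).
Since 12^12 > 1, the factor 12^(−12N) decays exponentially, so the ratio → 0. Substituting N = 15n gives the stated form.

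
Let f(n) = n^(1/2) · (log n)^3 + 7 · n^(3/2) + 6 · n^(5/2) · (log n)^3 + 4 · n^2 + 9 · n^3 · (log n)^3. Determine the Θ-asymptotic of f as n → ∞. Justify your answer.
f(n) ∈ Θ(n^3 · (log n)^3)

Compare the terms by growth order. For large n, n^a · (log n)^b dominates n^a' · (log n)^b' iff a > a', or (a = a' and b > b'). Ranking the 5 terms shows the dominant one is 9 · n^3 · (log n)^3. Hence f(n) ∈ Θ(n^3 · (log n)^3).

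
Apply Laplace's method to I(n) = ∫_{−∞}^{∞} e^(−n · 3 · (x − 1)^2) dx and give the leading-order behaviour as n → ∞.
I(n) = sqrt(π/(3n))

Here φ(x) = 3 · (x − 1)^2 has its unique minimum at x* = 1 with φ(x*) = 0 and φ''(x*) = 6. Laplace's method gives
  I(n) ~ e^(−n φ(x*)) · sqrt(2π / (n · φ''(x*))) = sqrt(2π / (6n)) = sqrt(π/(3n)).
This is exact: substituting u = (x − 1)·sqrt(3n) gives I(n) = (1/sqrt(3n)) ∫_{−∞}^{∞} e^(−u^2) du = sqrt(π/(3n)).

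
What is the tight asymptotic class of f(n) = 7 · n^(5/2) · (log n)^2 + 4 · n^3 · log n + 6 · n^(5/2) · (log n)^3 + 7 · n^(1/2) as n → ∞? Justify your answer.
f(n) ∈ Θ(n^3 · log n)

Compare the terms by growth order. For large n, n^a · (log n)^b dominates n^a' · (log n)^b' iff a > a', or (a = a' and b > b'). Ranking the 4 terms shows the dominant one is 4 · n^3 · log n. Hence f(n) ∈ Θ(n^3 · log n).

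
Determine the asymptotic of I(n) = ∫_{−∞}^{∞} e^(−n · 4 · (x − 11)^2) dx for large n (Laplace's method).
I(n) = sqrt(π/(4n))

Here φ(x) = 4 · (x − 11)^2 has its unique minimum at x* = 11 with φ(x*) = 0 and φ''(x*) = 8. Laplace's method gives
  I(n) ~ e^(−n φ(x*)) · sqrt(2π / (n · φ''(x*))) = sqrt(2π / (8n)) = sqrt(π/(4n)).
This is exact: substituting u = (x − 11)·sqrt(4n) gives I(n) = (1/sqrt(4n)) ∫_{−∞}^{∞} e^(−u^2) du = sqrt(π/(4n)).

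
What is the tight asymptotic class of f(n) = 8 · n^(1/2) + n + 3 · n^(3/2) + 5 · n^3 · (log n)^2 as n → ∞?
f(n) ∈ Θ(n^3 · (log n)^2)

Compare the terms by growth order. For large n, n^a · (log n)^b dominates n^a' · (log n)^b' iff a > a', or (a = a' and b > b'). Ranking the 4 terms shows the dominant one is 5 · n^3 · (log n)^2. Hence f(n) ∈ Θ(n^3 · (log n)^2).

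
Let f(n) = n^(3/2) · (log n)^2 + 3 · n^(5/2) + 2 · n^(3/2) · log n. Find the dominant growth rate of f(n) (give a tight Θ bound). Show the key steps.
f(n) ∈ Θ(n^(5/2))

Compare the terms by growth order. For large n, n^a · (log n)^b dominates n^a' · (log n)^b' iff a > a', or (a = a' and b > b'). Ranking the 3 terms shows the dominant one is 3 · n^(5/2). Hence f(n) ∈ Θ(n^(5/2)).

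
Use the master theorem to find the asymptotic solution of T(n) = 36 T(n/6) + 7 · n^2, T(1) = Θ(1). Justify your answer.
T(n) = Θ(n^2 log n)

log_6 36 = 2, and f(n) = 7 · n^2 = Θ(n^(log_6 36)). This is Case 2 of the master theorem: T(n) = Θ(f(n) · log n) = Θ(n^2 log n).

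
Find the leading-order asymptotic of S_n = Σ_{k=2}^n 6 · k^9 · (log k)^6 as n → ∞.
S_n ~ 3 · n^10 · (log n)^6 / 5

By integral comparison, S_n = ∫_1^n 6 · x^9 · (log x)^6 dx + O(n^9 · (log n)^6). For the integral, the leading term of ∫_1^n x^9 (log x)^6 dx is n^10/10 · (log n)^6 (by repeated integration by parts; each step lowers the log-exponent and produces a relatively O(1/log n) correction). Hence S_n ~ 3 · n^10 · (log n)^6 / 5.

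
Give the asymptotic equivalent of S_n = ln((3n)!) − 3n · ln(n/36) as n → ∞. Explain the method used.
S_n ~ 3n · (ln 108 − 1) + O(ln n)

Stirling: ln((3n)!) = 3n ln(3n) − 3n + O(ln n).
  S_n = 3n ln(3n) − 3n − 3n ln(n/36) + O(ln n)
      = 3n ln(3n) − 3n ln n + 3n ln 36 − 3n + O(ln n)
      = 3n ln 3 + 3n ln 36 − 3n + O(ln n)
      = 3n (ln 108 − 1) + O(ln n).
Numerically ln(108) − 1 ≈ 3.6821.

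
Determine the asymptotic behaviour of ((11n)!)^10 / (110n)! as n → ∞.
((11n)!)^10/(110n)! ~ ((2π·11n)^(9/2) / sqrt(10)) · 10^(−10·11n)  →  0

Write N = 11n. Stirling: N! ~ sqrt(2π N)(N/e)^N and (10N)! ~ sqrt(2π·10N)·(10N/e)^(10N).
  (N!)^10/(10N)! ~ (2π N)^(10/2) (N/e)^(10N) / [sqrt(2π·10N) (10N/e)^(10N)]
     = (2π N)^(10/2) / sqrt(2π·10N) · (N/(10N))^(10N)
     = (2π N)^((10−1)/2) / sqrt(10) · 10^(−10N).
Since 10^10 > 1, the factor 10^(−10N) decays exponentially, so the ratio → 0. Substituting N = 11n gives the stated form.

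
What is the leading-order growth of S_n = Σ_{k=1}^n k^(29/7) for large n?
S_n ~ (7/36) · n^(36/7)

Integral comparison: Σ_{k=1}^n k^(29/7) = ∫_0^n x^(29/7) dx + O(n^(29/7)). The integral is n^(1 + 29/7) / (1 + 29/7) = n^((29+7)/7) / ((29+7)/7) = (7/36) · n^(36/7).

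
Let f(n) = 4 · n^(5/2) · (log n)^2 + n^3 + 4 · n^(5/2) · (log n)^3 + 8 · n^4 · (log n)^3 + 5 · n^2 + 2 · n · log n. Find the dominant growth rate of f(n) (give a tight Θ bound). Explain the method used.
f(n) ∈ Θ(n^4 · (log n)^3)

Compare the terms by growth order. For large n, n^a · (log n)^b dominates n^a' · (log n)^b' iff a > a', or (a = a' and b > b'). Ranking the 6 terms shows the dominant one is 8 · n^4 · (log n)^3. Hence f(n) ∈ Θ(n^4 · (log n)^3).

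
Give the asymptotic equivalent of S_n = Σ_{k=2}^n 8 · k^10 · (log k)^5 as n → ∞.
S_n ~ 8 · n^11 · (log n)^5 / 11

By integral comparison, S_n = ∫_1^n 8 · x^10 · (log x)^5 dx + O(n^10 · (log n)^5). For the integral, the leading term of ∫_1^n x^10 (log x)^5 dx is n^11/11 · (log n)^5 (by repeated integration by parts; each step lowers the log-exponent and produces a relatively O(1/log n) correction). Hence S_n ~ 8 · n^11 · (log n)^5 / 11.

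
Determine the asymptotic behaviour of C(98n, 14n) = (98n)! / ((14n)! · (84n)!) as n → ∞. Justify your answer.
C(98n, 14n) ~ (823543/46656)^(14n) · sqrt(7/(12π·14n))

Write N = 14n. Apply Stirling to each factorial:
  (7N)! ~ sqrt(2π·7N) · (7N/e)^(7N),
  N! ~ sqrt(2π N) · (N/e)^N,
  (6N)! ~ sqrt(2π·6N) · (6N/e)^(6N).
The exponential factors combine to (7N)^(7N) / (N^N · (6N)^(6N)) = 7^(7N)/6^(6N) = (7^7/6^6)^N = (823543/46656)^N.
The square-root prefactors combine to sqrt(2π·7N) / (sqrt(2π N)·sqrt(2π·6N)) = sqrt(7 / (2π·6·N)) = sqrt(7/(12π·14n)).
Substituting N = 14n: C(98n, 14n) ~ (823543/46656)^(14n) · sqrt(7/(12π·14n)).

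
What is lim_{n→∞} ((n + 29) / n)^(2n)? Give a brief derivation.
lim = e^58

Rewrite as (1 + 29/n)^(2n). By the standard limit (1 + x/n)^n → e^x, we have (1 + 29/n)^n → e^29, and raising to the 2nd power gives e^58.
More precisely, ln[(1 + 29/n)^(2n)] = 2n · ln(1 + 29/n) = 2n · (29/n + O(1/n^2)) = 58 + O(1/n) → 58.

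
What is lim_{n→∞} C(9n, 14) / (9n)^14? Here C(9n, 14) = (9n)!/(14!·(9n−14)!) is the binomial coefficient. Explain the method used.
lim = 1/14! = 1/87178291200

With N = 9n → ∞: C(N, 14) / N^14 = [N(N−1)…(N−13)] / (14! · N^14) = (1/14!) · 1 · (1 − 1/(9n)) · … · (1 − 13/(9n)). Each factor → 1 as N → ∞, so the limit is 1/14! = 1/87178291200.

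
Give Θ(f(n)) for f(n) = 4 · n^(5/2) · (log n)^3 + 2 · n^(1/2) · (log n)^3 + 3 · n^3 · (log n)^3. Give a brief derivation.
f(n) ∈ Θ(n^3 · (log n)^3)

Compare the terms by growth order. For large n, n^a · (log n)^b dominates n^a' · (log n)^b' iff a > a', or (a = a' and b > b'). Ranking the 3 terms shows the dominant one is 3 · n^3 · (log n)^3. Hence f(n) ∈ Θ(n^3 · (log n)^3).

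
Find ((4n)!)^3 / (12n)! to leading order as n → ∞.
((4n)!)^3/(12n)! ~ ((2π·4n)^(2/2) / sqrt(3)) · 3^(−3·4n)  →  0

Write N = 4n. Stirling: N! ~ sqrt(2π N)(N/e)^N and (3N)! ~ sqrt(2π·3N)·(3N/e)^(3N).
  (N!)^3/(3N)! ~ (2π N)^(3/2) (N/e)^(3N) / [sqrt(2π·3N) (3N/e)^(3N)]
     = (2π N)^(3/2) / sqrt(2π·3N) · (N/(3N))^(3N)
     = (2π N)^((3−1)/2) / sqrt(3) · 3^(−3N).
Since 3^3 > 1, the factor 3^(−3N) decays exponentially, so the ratio → 0. Substituting N = 4n gives the stated form.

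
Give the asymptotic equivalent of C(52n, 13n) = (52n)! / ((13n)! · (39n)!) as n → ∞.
C(52n, 13n) ~ (256/27)^(13n) · sqrt(2/(3π·13n))

Write N = 13n. Apply Stirling to each factorial:
  (4N)! ~ sqrt(2π·4N) · (4N/e)^(4N),
  N! ~ sqrt(2π N) · (N/e)^N,
  (3N)! ~ sqrt(2π·3N) · (3N/e)^(3N).
The exponential factors combine to (4N)^(4N) / (N^N · (3N)^(3N)) = 4^(4N)/3^(3N) = (4^4/3^3)^N = (256/27)^N.
The square-root prefactors combine to sqrt(2π·4N) / (sqrt(2π N)·sqrt(2π·3N)) = sqrt(4 / (2π·3·N)) = sqrt(2/(3π·13n)).
Substituting N = 13n: C(52n, 13n) ~ (256/27)^(13n) · sqrt(2/(3π·13n)).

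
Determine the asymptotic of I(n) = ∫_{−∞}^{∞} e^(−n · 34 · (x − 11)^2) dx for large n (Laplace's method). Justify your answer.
I(n) = sqrt(π/(34n))

Here φ(x) = 34 · (x − 11)^2 has its unique minimum at x* = 11 with φ(x*) = 0 and φ''(x*) = 68. Laplace's method gives
  I(n) ~ e^(−n φ(x*)) · sqrt(2π / (n · φ''(x*))) = sqrt(2π / (68n)) = sqrt(π/(34n)).
This is exact: substituting u = (x − 11)·sqrt(34n) gives I(n) = (1/sqrt(34n)) ∫_{−∞}^{∞} e^(−u^2) du = sqrt(π/(34n)).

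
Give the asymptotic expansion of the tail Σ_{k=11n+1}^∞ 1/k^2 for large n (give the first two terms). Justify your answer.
Σ_{k>11n} 1/k^2 = 1/(1 · (11n)) − 1/(2 · (11n)^2) + O(1/(11n)^3)

Compare to the integral: ∫_{11n}^∞ x^(−2) dx = [−x^(−1)/1]_{11n}^∞ = 1/((2−1)·(11n)). The Euler-Maclaurin correction adds −f(11n)/2 = −1/(2·(11n)^2). Euler-Maclaurin then gives
  Σ_{k>11n} 1/k^2 = ∫_{11n}^∞ dx/x^2 − 1/(2·(11n)^2) + O(1/(11n)^3).
(Equivalently this is ζ(2) − Σ_{k≤11n} 1/k^2.)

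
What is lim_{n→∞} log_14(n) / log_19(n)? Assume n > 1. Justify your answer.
lim = ln(19) / ln(14) = log_14(19)

Change of base: log_14(n) = ln n / ln 14 and log_19(n) = ln n / ln 19. The ratio is (ln n / ln 14) · (ln 19 / ln n) = ln 19 / ln 14, a constant independent of n. So the limit is ln 19 / ln 14 = log_14(19).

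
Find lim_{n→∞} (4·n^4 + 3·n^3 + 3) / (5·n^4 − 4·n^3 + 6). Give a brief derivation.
lim = 4/5

For large n the leading n^4 terms dominate both numerator and denominator. Dividing top and bottom by n^4, every other term tends to 0, leaving 4/5.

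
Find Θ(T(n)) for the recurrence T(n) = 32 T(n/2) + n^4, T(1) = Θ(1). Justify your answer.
T(n) = Θ(n^5)

Master theorem: compare f(n) = n^4 to n^(log_2 32) where log_2 32 = 5. Since 4 < log_2 32, we have f(n) = O(n^(log_2 32 − ε)) for some ε > 0 — Case 1. Hence T(n) = Θ(n^(log_2 32)) = Θ(n^5).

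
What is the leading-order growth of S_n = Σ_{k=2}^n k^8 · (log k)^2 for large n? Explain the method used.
S_n ~ n^9 · (log n)^2 / 9

By integral comparison, S_n = ∫_1^n x^8 · (log x)^2 dx + O(n^8 · (log n)^2). For the integral, the leading term of ∫_1^n x^8 (log x)^2 dx is n^9/9 · (log n)^2 (by repeated integration by parts; each step lowers the log-exponent and produces a relatively O(1/log n) correction). Hence S_n ~ n^9 · (log n)^2 / 9.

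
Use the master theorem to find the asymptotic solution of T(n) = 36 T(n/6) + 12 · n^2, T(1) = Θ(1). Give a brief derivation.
T(n) = Θ(n^2 log n)

log_6 36 = 2, and f(n) = 12 · n^2 = Θ(n^(log_6 36)). This is Case 2 of the master theorem: T(n) = Θ(f(n) · log n) = Θ(n^2 log n).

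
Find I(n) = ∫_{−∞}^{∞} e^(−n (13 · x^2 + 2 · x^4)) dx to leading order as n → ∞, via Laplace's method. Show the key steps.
I(n) ~ sqrt(π/(13n))

φ(x) = 13 · x^2 + 2 · x^4 has its unique global minimum at x* = 0 (since φ'(x) = 26x + 8x^3 = 0 only at x = 0 for real x with both coefficients positive, and φ → ∞ as |x| → ∞). At x* = 0, φ(0) = 0 and φ''(0) = 26. Laplace's method then gives
  I(n) ~ sqrt(2π / (n · φ''(0))) · e^(−n φ(0)) = sqrt(2π / (26n)) = sqrt(π/(13n)).
The 2 · x^4 term contributes only at subleading order (an O(1/n) relative correction).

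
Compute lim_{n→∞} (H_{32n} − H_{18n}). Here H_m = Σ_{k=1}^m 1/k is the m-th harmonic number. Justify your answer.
lim = ln(32/18) = ln(16/9)

Euler-Maclaurin gives H_m = ln m + γ + 1/(2m) + O(1/m^2). The γ and O(1/m) terms cancel in the difference:
  H_{32n} − H_{18n} = ln(32n) − ln(18n) + O(1/n) = ln(32/18) + O(1/n).
Hence the limit is ln(32/18) = ln(16/9).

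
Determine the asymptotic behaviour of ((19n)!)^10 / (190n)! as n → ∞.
((19n)!)^10/(190n)! ~ ((2π·19n)^(9/2) / sqrt(10)) · 10^(−10·19n)  →  0

Write N = 19n. Stirling: N! ~ sqrt(2π N)(N/e)^N and (10N)! ~ sqrt(2π·10N)·(10N/e)^(10N).
  (N!)^10/(10N)! ~ (2π N)^(10/2) (N/e)^(10N) / [sqrt(2π·10N) (10N/e)^(10N)]
     = (2π N)^(10/2) / sqrt(2π·10N) · (N/(10N))^(10N)
     = (2π N)^((10−1)/2) / sqrt(10) · 10^(−10N).
Since 10^10 > 1, the factor 10^(−10N) decays exponentially, so the ratio → 0. Substituting N = 19n gives the stated form.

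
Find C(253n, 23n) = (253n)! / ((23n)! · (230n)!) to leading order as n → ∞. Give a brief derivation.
C(253n, 23n) ~ (285311670611/10000000000)^(23n) · sqrt(11/(20π·23n))

Write N = 23n. Apply Stirling to each factorial:
  (11N)! ~ sqrt(2π·11N) · (11N/e)^(11N),
  N! ~ sqrt(2π N) · (N/e)^N,
  (10N)! ~ sqrt(2π·10N) · (10N/e)^(10N).
The exponential factors combine to (11N)^(11N) / (N^N · (10N)^(10N)) = 11^(11N)/10^(10N) = (11^11/10^10)^N = (285311670611/10000000000)^N.
The square-root prefactors combine to sqrt(2π·11N) / (sqrt(2π N)·sqrt(2π·10N)) = sqrt(11 / (2π·10·N)) = sqrt(11/(20π·23n)).
Substituting N = 23n: C(253n, 23n) ~ (285311670611/10000000000)^(23n) · sqrt(11/(20π·23n)).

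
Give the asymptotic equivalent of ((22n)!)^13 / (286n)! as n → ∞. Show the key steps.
((22n)!)^13/(286n)! ~ ((2π·22n)^(12/2) / sqrt(13)) · 13^(−13·22n)  →  0

Write N = 22n. Stirling: N! ~ sqrt(2π N)(N/e)^N and (13N)! ~ sqrt(2π·13N)·(13N/e)^(13N).
  (N!)^13/(13N)! ~ (2π N)^(13/2) (N/e)^(13N) / [sqrt(2π·13N) (13N/e)^(13N)]
     = (2π N)^(13/2) / sqrt(2π·13N) · (N/(13N))^(13N)
     = (2π N)^((13−1)/2) / sqrt(13) · 13^(−13N).
Since 13^13 > 1, the factor 13^(−13N) decays exponentially, so the ratio → 0. Substituting N = 22n gives the stated form.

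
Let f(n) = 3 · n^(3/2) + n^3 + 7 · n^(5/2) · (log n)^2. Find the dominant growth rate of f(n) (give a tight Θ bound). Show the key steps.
f(n) ∈ Θ(n^3)

Compare the terms by growth order. For large n, n^a · (log n)^b dominates n^a' · (log n)^b' iff a > a', or (a = a' and b > b'). Ranking the 3 terms shows the dominant one is n^3. Hence f(n) ∈ Θ(n^3).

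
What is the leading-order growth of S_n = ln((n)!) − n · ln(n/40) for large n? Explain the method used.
S_n ~ n · (ln 40 − 1) + O(ln n)

Stirling: ln((n)!) = n ln(n) − n + O(ln n).
  S_n = n ln(n) − n − n ln(n/40) + O(ln n)
      = n ln(n) − n ln n + n ln 40 − n + O(ln n)
      = n ln 40 − n + O(ln n)
      = n (ln 40 − 1) + O(ln n).
Numerically ln(40) − 1 ≈ 2.6889.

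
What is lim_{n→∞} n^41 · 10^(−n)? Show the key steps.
lim = 0

Exponentials with base > 1 dominate every fixed polynomial: for any fixed c, n^c / 10^n → 0 as n → ∞ (e.g. by the ratio test, or by writing 10^n = e^(n ln 10) and noting e^(n ln 10) / n^c → ∞). Hence n^41 · 10^(−n) = n^41 / 10^n → 0.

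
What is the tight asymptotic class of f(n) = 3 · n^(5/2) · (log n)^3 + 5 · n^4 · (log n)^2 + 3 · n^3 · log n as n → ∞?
f(n) ∈ Θ(n^4 · (log n)^2)

Compare the terms by growth order. For large n, n^a · (log n)^b dominates n^a' · (log n)^b' iff a > a', or (a = a' and b > b'). Ranking the 3 terms shows the dominant one is 5 · n^4 · (log n)^2. Hence f(n) ∈ Θ(n^4 · (log n)^2).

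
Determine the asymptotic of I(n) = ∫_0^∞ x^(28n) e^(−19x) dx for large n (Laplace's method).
I(n) ~ (sqrt(2π·28n) / 19) · (28n/(19e))^(28n)

Write the integrand as exp(28n ln x − 19x) and set f(x) = 28n ln x − 19x. Then f'(x) = 28n/x − 19 = 0 at x* = 28n/19, and f''(x*) = −28n/x*^2 = −19^2/(28n). Laplace's method (interior maximum) gives
  I(n) ~ e^(f(x*)) · sqrt(2π / |f''(x*)|)
        = exp(28n ln(28n/19) − 28n) · sqrt(2π · 28n / 19^2)
        = (28n/19)^(28n) e^(−28n) · sqrt(2π·28n) / 19
        = (sqrt(2π·28n) / 19) · (28n/(19e))^(28n).
This matches Γ(28n+1)/19^(28n+1) with Stirling applied to Γ.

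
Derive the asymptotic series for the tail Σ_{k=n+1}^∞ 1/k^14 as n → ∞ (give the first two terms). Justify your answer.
Σ_{k>n} 1/k^14 = 1/(13 · n^13) − 1/(2 · n^14) + O(1/n^15)

Compare to the integral: ∫_{n}^∞ x^(−14) dx = [−x^(−13)/13]_{n}^∞ = 1/((14−1)·n^13). The Euler-Maclaurin correction adds −f(n)/2 = −1/(2·n^14). Euler-Maclaurin then gives
  Σ_{k>n} 1/k^14 = ∫_{n}^∞ dx/x^14 − 1/(2·n^14) + O(1/n^15).
(Equivalently this is ζ(14) − Σ_{k≤n} 1/k^14.)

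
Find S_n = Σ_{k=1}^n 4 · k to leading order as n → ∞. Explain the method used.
S_n ~ 2 · n^2

By integral comparison (Euler-Maclaurin), Σ_{k=1}^n 4 · k = 4 · ∫_0^n x^1 dx + O(n) = 4 · n^2/2 = 2 · n^2 + O(n). (Equivalently, Faulhaber's formula gives the same leading term.)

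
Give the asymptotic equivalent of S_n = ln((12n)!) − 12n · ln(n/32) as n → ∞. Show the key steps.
S_n ~ 12n · (ln 384 − 1) + O(ln n)

Stirling: ln((12n)!) = 12n ln(12n) − 12n + O(ln n).
  S_n = 12n ln(12n) − 12n − 12n ln(n/32) + O(ln n)
      = 12n ln(12n) − 12n ln n + 12n ln 32 − 12n + O(ln n)
      = 12n ln 12 + 12n ln 32 − 12n + O(ln n)
      = 12n (ln 384 − 1) + O(ln n).
Numerically ln(384) − 1 ≈ 4.9506.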